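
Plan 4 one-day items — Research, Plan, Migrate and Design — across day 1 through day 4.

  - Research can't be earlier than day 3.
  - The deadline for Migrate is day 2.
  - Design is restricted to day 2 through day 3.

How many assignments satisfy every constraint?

32

Splitting on Research: it can be day 3 (16), day 4 (16). Listing each branch's schedules as (Plan, Migrate, Design) by day number:
Research=day 3: (1,1,2) (1,1,3) (1,2,2) (1,2,3) (2,1,2) (2,1,3) (2,2,2) (2,2,3) (3,1,2) (3,1,3) (3,2,2) (3,2,3) (4,1,2) (4,1,3) (4,2,2) (4,2,3) — 16.
Research=day 4: (1,1,2) (1,1,3) (1,2,2) (1,2,3) (2,1,2) (2,1,3) (2,2,2) (2,2,3) (3,1,2) (3,1,3) (3,2,2) (3,2,3) (4,1,2) (4,1,3) (4,2,2) (4,2,3) — 16.
Summing: 16 + 16 = 32.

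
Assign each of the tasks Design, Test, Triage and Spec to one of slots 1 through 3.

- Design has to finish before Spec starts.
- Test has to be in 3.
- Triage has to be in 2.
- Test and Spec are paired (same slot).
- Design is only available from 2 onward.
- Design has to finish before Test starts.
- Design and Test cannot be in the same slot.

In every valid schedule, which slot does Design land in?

Design's window is 2–3.
Test is fixed at 3, and Design can't share a slot with Test.
So Design must be 2.

2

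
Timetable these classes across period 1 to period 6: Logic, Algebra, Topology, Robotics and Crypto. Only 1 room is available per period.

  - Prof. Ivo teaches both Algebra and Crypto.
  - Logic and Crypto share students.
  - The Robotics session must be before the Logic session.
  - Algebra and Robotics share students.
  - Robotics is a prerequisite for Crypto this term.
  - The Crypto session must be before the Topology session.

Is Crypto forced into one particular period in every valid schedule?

No

Crypto can be period 2 (e.g. Algebra -> period 5, Crypto -> period 2, Robotics -> period 1, Topology -> period 4, Logic -> period 3) or period 3 (e.g. Topology in period 4; Algebra in period 5; Robotics in period 1; Logic in period 2; Crypto in period 3).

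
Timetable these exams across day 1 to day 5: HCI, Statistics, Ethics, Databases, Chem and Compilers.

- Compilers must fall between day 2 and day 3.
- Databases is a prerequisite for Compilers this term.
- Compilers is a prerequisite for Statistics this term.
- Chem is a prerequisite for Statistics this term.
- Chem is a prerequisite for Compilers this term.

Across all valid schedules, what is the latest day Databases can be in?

day 2

Downstream work caps Databases at day 2.
Databases at day 2 is achievable: Compilers -> day 3, Chem -> day 1, Ethics -> day 1, HCI -> day 1, Statistics -> day 4, Databases -> day 2.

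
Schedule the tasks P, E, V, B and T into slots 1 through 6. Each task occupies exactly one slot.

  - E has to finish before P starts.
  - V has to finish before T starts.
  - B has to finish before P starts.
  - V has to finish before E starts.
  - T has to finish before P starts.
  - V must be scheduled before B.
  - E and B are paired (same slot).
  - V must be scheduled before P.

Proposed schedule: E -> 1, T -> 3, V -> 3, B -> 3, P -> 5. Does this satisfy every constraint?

V has to finish before E starts — violated.
E has to finish before P starts — holds.
V must be scheduled before B — violated.
T has to finish before P starts — holds.
E and B are paired (same slot) — violated.
B has to finish before P starts — holds.
V must be scheduled before P — holds.
V has to finish before T starts — violated.

No. V has to finish before E starts is not satisfied.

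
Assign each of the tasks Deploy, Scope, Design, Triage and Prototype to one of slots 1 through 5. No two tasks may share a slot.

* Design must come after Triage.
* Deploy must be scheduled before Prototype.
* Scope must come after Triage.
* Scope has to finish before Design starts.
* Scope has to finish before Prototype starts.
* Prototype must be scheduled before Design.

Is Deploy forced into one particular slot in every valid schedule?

Deploy can be 1 (e.g. Deploy -> 1; Triage -> 2; Scope -> 3; Design -> 5; Prototype -> 4) or 2 (e.g. Triage -> 1, Design -> 5, Deploy -> 2, Prototype -> 4, Scope -> 3).

No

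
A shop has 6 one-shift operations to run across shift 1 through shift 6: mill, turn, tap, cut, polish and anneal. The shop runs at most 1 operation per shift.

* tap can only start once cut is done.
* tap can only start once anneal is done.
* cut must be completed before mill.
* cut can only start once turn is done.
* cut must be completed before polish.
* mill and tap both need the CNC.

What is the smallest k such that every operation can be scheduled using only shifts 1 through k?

6 shifts

The precedence chain requires at least 3 distinct shifts.
With at most 1 per shift and 6 operations, at least 6 shifts are needed.
6 works (last occupied shift: shift 6): for example anneal -> shift 3; mill -> shift 5; polish -> shift 6; tap -> shift 4; turn -> shift 1; cut -> shift 2.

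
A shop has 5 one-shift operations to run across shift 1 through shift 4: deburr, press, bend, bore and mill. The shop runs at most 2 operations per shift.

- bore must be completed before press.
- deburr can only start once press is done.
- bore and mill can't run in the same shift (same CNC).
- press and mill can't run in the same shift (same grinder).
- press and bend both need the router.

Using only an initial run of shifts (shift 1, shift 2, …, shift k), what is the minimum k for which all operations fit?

The precedence chain requires at least 3 distinct shifts.
With at most 2 per shift and 5 operations, at least 3 shifts are needed.
3 works (last occupied shift: shift 3): for example mill in shift 3; press in shift 2; bend in shift 1; deburr in shift 3; bore in shift 1.

3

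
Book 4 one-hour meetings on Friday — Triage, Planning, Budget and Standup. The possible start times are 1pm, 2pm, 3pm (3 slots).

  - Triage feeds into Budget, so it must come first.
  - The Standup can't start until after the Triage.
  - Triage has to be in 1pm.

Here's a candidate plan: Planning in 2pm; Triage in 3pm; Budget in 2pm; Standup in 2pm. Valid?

Triage feeds into Budget, so it must come first — violated.
The Standup can't start until after the Triage — violated.
Triage has to be in 1pm — violated.

No — it violates: Triage has to be in 1pm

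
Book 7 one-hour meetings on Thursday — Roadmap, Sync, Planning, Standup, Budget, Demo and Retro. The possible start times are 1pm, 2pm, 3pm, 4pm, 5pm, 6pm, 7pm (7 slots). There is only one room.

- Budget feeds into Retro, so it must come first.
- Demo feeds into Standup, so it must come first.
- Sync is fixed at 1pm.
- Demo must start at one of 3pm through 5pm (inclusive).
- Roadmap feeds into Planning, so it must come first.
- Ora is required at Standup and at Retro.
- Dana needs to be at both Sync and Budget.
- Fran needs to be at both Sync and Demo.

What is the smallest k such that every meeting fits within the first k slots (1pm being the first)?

7 slots

The precedence chain requires at least 2 distinct slots.
With at most 1 per slot and 7 meetings, at least 7 slots are needed.
Propagating the time windows through the other constraints, Standup can't land before 4pm — that is slot 4 counting from 1pm — so the schedule must run through at least 4 slots.
7 works (last occupied slot: 7pm): for example Roadmap=2pm, Demo=3pm, Sync=1pm, Retro=7pm, Planning=4pm, Standup=5pm, Budget=6pm.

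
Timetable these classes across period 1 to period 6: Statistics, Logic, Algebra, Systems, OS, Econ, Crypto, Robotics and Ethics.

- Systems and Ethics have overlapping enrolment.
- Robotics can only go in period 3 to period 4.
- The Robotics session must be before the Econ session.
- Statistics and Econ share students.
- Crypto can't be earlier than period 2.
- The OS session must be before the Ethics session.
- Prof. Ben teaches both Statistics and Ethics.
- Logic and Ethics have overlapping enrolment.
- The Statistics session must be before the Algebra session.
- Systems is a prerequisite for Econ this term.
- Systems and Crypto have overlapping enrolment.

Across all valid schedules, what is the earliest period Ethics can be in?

period 2

Precedence pushes Ethics to at least period 2.
Ethics at period 2 is achievable: Statistics=period 1; Logic=period 1; Systems=period 1; Crypto=period 2; Robotics=period 3; OS=period 1; Algebra=period 2; Econ=period 4; Ethics=period 2.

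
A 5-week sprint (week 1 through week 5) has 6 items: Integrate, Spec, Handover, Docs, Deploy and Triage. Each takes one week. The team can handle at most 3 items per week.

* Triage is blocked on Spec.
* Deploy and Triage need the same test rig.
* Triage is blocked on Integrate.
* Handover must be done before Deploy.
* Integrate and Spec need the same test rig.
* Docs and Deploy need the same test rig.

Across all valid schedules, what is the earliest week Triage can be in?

week 3

Precedence pushes Triage to at least week 2.
Triage at week 3 is achievable: Integrate=week 1; Docs=week 1; Spec=week 2; Triage=week 3; Deploy=week 2; Handover=week 1.
Nothing earlier works — the conflict and capacity constraints rule out every week before week 3.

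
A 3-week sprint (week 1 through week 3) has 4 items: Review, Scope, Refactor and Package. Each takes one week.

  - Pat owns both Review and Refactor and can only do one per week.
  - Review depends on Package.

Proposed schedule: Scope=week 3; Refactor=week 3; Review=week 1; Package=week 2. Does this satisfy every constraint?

No — it violates: Review depends on Package

Review depends on Package — violated.
Pat owns both Review and Refactor and can only do one per week — holds.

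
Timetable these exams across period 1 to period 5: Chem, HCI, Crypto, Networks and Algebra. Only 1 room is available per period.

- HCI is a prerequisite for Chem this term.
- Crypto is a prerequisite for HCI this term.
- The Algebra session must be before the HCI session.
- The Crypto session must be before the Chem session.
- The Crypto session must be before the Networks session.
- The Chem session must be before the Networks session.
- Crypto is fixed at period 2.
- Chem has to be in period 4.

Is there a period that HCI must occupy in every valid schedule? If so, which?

period 3

Crypto is fixed at period 2 and must come before HCI, so HCI is at least period 3.
Chem is fixed at period 4 and must come after HCI, so HCI is at most period 3.
So HCI must be period 3.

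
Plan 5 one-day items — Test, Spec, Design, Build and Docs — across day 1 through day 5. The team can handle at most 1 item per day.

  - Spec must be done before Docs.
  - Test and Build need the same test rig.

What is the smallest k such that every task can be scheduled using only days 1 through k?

The precedence chain requires at least 2 distinct days.
With at most 1 per day and 5 tasks, at least 5 days are needed.
5 works (last occupied day: day 5): for example Spec=day 1; Design=day 4; Test=day 3; Docs=day 2; Build=day 5.

5 days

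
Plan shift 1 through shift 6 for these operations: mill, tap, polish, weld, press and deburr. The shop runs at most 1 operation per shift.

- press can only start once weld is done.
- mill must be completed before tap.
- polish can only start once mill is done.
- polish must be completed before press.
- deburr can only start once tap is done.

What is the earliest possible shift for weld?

Downstream work caps weld at shift 5.
weld at shift 1 is achievable: mill in shift 2; tap in shift 3; deburr in shift 6; weld in shift 1; polish in shift 4; press in shift 5.

shift 1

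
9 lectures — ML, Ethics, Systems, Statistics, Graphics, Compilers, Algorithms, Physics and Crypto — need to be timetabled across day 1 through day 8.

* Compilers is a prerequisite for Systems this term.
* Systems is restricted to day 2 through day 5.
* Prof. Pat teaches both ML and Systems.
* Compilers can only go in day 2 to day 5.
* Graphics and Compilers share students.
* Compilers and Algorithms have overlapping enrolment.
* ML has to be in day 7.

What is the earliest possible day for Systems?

day 3

Systems is available from day 2; precedence pushes Systems to at least day 3; Systems's own window allows nothing later than day 5.
Systems at day 3 is achievable: Graphics in day 1, Systems in day 3, Crypto in day 1, Physics in day 1, ML in day 7, Compilers in day 2, Statistics in day 1, Ethics in day 1, Algorithms in day 1.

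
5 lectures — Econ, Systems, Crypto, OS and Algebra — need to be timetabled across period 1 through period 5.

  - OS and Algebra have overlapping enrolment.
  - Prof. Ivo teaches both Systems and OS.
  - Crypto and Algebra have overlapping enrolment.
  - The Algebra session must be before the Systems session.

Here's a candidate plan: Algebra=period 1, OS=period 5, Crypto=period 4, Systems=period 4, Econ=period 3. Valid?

The Algebra session must be before the Systems session — holds.
OS and Algebra have overlapping enrolment — holds.
Prof. Ivo teaches both Systems and OS — holds.
Crypto and Algebra have overlapping enrolment — holds.

Yes, all constraints hold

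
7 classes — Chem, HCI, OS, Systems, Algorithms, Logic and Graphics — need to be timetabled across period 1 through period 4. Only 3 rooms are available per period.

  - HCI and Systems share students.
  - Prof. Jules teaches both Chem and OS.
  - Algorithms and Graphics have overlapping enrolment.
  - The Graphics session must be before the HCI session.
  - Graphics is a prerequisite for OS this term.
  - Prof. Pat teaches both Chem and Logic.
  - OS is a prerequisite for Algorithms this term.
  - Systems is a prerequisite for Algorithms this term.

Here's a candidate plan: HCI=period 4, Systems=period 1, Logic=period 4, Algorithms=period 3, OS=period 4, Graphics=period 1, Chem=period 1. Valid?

Prof. Pat teaches both Chem and Logic — holds.
Systems is a prerequisite for Algorithms this term — holds.
Algorithms and Graphics have overlapping enrolment — holds.
The Graphics session must be before the HCI session — holds.
OS is a prerequisite for Algorithms this term — violated.
Graphics is a prerequisite for OS this term — holds.
Only 3 rooms are available per period — holds.
Prof. Jules teaches both Chem and OS — holds.
HCI and Systems share students — holds.

No — it violates: OS is a prerequisite for Algorithms this term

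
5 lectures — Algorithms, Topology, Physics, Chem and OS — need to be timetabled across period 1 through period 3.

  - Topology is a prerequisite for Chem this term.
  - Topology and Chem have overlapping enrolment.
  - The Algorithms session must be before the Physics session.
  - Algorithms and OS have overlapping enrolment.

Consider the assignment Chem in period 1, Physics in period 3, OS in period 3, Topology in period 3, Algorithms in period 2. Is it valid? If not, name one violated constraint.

Invalid. Topology is a prerequisite for Chem this term.

Topology is a prerequisite for Chem this term — violated.
Algorithms and OS have overlapping enrolment — holds.
Topology and Chem have overlapping enrolment — holds.
The Algorithms session must be before the Physics session — holds.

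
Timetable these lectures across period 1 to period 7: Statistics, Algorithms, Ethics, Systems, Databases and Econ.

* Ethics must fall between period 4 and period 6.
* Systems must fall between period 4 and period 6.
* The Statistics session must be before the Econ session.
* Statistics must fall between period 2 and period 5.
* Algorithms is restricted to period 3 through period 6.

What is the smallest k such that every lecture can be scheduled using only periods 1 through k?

The precedence chain requires at least 2 distinct periods.
Ethics can't be placed before period 4, so the schedule must run through at least period 4.
4 works (last occupied period: period 4): for example Ethics in period 4, Systems in period 4, Statistics in period 2, Databases in period 1, Econ in period 3, Algorithms in period 3.

4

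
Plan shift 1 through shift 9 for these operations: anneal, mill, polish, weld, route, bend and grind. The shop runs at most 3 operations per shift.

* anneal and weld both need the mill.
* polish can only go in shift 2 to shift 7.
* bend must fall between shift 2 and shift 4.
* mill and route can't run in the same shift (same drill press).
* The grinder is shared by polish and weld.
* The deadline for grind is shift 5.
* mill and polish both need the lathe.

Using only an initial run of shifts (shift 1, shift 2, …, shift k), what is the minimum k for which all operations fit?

3 shifts

With at most 3 per shift and 7 operations, at least 3 shifts are needed.
polish can't be placed before shift 2, so the schedule must run through at least shift 2.
3 works (last occupied shift: shift 3): for example route -> shift 2, anneal -> shift 1, mill -> shift 1, bend -> shift 2, weld -> shift 3, polish -> shift 2, grind -> shift 1.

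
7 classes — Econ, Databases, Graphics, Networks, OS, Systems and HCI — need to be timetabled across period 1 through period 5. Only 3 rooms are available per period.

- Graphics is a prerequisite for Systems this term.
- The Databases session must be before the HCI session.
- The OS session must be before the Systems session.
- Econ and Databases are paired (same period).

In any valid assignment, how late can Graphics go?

Downstream work caps Graphics at period 4.
Graphics at period 4 is achievable: Systems=period 5, OS=period 1, HCI=period 2, Databases=period 1, Networks=period 2, Graphics=period 4, Econ=period 1.

period 4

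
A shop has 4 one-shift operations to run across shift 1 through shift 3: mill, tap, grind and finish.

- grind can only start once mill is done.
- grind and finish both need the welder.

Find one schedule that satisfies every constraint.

grind -> shift 2, tap -> shift 1, finish -> shift 1, mill -> shift 1

Checking: mill(shift 1) before grind(shift 2); grind(shift 2) != finish(shift 1).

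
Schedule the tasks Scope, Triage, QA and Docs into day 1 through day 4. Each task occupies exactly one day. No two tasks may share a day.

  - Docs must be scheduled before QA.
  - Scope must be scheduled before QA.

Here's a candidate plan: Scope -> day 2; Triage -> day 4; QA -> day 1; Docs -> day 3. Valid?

No two tasks may share a day — holds.
Docs must be scheduled before QA — violated.
Scope must be scheduled before QA — violated.

No — it violates: Docs must be scheduled before QA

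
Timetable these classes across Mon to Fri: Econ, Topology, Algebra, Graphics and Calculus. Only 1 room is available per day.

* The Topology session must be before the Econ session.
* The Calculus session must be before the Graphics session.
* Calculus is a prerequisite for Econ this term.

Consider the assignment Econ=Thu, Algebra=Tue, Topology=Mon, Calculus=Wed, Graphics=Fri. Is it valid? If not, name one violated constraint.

The Calculus session must be before the Graphics session — holds.
The Topology session must be before the Econ session — holds.
Calculus is a prerequisite for Econ this term — holds.
Only 1 room is available per day — holds.

Yes, all constraints hold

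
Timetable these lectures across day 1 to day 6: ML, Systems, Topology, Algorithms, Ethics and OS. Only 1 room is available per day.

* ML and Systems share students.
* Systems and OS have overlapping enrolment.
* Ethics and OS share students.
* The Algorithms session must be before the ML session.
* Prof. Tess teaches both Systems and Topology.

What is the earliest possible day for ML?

Precedence pushes ML to at least day 2.
ML at day 2 is achievable: Ethics in day 5, OS in day 6, Algorithms in day 1, ML in day 2, Topology in day 4, Systems in day 3.

day 2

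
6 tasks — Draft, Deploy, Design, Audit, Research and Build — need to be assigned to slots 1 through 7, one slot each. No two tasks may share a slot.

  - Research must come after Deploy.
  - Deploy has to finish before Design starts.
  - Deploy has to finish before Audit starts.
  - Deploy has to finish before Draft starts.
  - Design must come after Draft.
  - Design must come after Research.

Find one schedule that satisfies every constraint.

Design in 4, Research in 3, Deploy in 1, Draft in 2, Audit in 5, Build in 6

Checking: Deploy(1) before Audit(5); Deploy(1) before Design(4); Research(3) before Design(4); Deploy(1) before Research(3); Deploy(1) before Draft(2); Draft(2) before Design(4); max 1 per slot (cap 1).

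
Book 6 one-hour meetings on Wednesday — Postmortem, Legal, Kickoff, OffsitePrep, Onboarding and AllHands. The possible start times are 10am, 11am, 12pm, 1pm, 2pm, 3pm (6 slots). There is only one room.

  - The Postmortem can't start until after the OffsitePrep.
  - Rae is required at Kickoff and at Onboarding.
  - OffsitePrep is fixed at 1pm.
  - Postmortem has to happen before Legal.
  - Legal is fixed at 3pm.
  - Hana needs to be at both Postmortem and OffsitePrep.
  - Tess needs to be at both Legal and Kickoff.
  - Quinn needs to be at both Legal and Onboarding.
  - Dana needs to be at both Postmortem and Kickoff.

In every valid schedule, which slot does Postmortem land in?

OffsitePrep is fixed at 1pm and must come before Postmortem, so Postmortem is at least 2pm.
Legal is fixed at 3pm and must come after Postmortem, so Postmortem is at most 2pm.
So Postmortem must be 2pm.

2pm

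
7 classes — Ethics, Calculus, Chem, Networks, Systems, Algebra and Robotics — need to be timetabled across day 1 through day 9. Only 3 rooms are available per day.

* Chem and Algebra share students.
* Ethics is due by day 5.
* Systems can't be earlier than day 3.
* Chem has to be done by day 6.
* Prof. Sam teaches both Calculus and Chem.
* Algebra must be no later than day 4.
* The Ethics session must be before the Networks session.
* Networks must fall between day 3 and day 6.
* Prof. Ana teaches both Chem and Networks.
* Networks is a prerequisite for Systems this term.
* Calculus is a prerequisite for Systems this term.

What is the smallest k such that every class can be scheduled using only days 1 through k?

The precedence chain requires at least 3 distinct days.
With at most 3 per day and 7 classes, at least 3 days are needed.
Propagating the time windows through the other constraints, Systems can't land before day 4, so the schedule must run through at least day 4.
4 works (last occupied day: day 4): for example Chem -> day 2, Systems -> day 4, Networks -> day 3, Algebra -> day 1, Ethics -> day 1, Robotics -> day 2, Calculus -> day 1.

4 days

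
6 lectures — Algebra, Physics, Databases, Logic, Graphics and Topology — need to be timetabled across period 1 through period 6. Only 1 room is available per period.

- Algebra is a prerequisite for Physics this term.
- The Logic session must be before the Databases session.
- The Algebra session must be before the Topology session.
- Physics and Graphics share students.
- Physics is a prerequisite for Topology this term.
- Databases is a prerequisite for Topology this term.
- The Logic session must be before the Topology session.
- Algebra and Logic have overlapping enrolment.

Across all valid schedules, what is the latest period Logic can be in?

period 4

Downstream work caps Logic at period 4.
Logic at period 4 is achievable: Databases=period 5; Physics=period 2; Topology=period 6; Algebra=period 1; Graphics=period 3; Logic=period 4.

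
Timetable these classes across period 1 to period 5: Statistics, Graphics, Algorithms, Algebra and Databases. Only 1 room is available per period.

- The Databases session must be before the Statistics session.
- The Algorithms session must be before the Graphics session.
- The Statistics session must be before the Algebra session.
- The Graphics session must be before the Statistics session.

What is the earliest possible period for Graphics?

period 2

Precedence pushes Graphics to at least period 2; downstream work caps Graphics at period 3.
Graphics at period 2 is achievable: Graphics -> period 2, Algorithms -> period 1, Algebra -> period 5, Statistics -> period 4, Databases -> period 3.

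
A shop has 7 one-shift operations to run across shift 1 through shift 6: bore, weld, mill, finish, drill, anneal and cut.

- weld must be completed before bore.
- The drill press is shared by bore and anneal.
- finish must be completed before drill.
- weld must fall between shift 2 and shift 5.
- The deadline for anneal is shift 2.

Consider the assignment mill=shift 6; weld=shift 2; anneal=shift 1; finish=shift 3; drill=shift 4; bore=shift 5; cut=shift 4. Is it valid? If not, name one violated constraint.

finish must be completed before drill — holds.
weld must be completed before bore — holds.
The drill press is shared by bore and anneal — holds.
weld must fall between shift 2 and shift 5 — holds.
The deadline for anneal is shift 2 — holds.

Yes, all constraints hold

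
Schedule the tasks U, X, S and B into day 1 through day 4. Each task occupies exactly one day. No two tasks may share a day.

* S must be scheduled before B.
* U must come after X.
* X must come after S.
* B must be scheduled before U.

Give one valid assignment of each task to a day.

X in day 2, B in day 3, S in day 1, U in day 4

Checking: S(day 1) before B(day 3); X(day 2) before U(day 4); B(day 3) before U(day 4); S(day 1) before X(day 2); max 1 per day (cap 1).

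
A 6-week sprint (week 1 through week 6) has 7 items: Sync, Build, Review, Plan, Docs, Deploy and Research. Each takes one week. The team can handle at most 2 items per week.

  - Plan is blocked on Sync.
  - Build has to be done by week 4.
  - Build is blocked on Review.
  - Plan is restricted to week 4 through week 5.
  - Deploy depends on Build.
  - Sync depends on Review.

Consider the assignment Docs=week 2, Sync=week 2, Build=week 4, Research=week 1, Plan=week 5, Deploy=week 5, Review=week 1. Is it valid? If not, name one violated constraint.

Build has to be done by week 4 — holds.
Plan is blocked on Sync — holds.
Plan is restricted to week 4 through week 5 — holds.
Build is blocked on Review — holds.
The team can handle at most 2 items per week — holds.
Sync depends on Review — holds.
Deploy depends on Build — holds.

Yes, all constraints hold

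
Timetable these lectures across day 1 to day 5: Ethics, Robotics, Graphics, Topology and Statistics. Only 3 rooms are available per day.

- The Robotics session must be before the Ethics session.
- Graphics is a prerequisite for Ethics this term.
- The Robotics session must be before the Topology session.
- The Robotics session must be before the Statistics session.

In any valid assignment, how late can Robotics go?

day 4

Downstream work caps Robotics at day 4.
Robotics at day 4 is achievable: Graphics=day 1; Robotics=day 4; Statistics=day 5; Ethics=day 5; Topology=day 5.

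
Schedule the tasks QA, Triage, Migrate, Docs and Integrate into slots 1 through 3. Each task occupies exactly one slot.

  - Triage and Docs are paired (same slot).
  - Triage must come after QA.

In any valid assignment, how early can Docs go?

Docs must be in the same slot as Triage, which can't be before 2, so Docs is at least 2.
Docs at 2 is achievable: Docs -> 2; QA -> 1; Migrate -> 1; Integrate -> 1; Triage -> 2.

2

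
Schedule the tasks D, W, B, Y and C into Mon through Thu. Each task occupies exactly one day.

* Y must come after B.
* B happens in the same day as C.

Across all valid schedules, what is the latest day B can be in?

Downstream work caps B at Wed.
B at Wed is achievable: B=Wed; D=Mon; W=Mon; C=Wed; Y=Thu.

Wed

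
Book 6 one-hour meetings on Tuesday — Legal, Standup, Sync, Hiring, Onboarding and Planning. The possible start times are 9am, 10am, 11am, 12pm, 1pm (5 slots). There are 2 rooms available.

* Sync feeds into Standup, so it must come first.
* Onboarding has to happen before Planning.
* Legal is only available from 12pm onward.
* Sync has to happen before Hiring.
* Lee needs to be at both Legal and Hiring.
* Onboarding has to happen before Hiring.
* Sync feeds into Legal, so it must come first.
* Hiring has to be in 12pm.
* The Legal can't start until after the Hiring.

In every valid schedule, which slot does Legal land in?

1pm

Legal's window is 12pm–1pm.
Hiring is fixed at 12pm, and Legal can't share a slot with Hiring.
So Legal must be 1pm.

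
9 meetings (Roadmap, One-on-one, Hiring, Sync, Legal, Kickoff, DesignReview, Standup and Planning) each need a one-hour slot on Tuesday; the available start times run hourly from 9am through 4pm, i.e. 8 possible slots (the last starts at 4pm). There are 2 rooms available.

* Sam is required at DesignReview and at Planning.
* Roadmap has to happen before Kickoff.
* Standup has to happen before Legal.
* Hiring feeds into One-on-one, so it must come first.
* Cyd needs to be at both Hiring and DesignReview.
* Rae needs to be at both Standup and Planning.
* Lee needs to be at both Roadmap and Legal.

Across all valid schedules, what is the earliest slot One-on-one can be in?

Precedence pushes One-on-one to at least 10am.
One-on-one at 10am is achievable: Legal -> 11am; DesignReview -> 12pm; Kickoff -> 11am; Standup -> 10am; One-on-one -> 10am; Sync -> 12pm; Hiring -> 9am; Roadmap -> 9am; Planning -> 1pm.

10am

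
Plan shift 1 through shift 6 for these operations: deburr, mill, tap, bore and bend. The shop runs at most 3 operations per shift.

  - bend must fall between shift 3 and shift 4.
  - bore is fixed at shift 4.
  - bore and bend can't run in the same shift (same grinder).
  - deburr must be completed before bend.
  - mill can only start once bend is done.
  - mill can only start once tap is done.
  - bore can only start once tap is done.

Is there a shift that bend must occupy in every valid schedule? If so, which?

bend's window is shift 3–shift 4.
bore is fixed at shift 4, and bend can't share a shift with bore.
So bend must be shift 3.

shift 3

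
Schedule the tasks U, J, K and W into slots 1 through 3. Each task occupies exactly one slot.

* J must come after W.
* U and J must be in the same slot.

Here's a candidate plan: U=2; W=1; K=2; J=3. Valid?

U and J must be in the same slot — violated.
J must come after W — holds.

Invalid. U and J must be in the same slot.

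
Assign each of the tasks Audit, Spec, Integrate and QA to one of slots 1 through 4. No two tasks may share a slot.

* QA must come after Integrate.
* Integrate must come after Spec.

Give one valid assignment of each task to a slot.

QA -> 3; Audit -> 4; Integrate -> 2; Spec -> 1

Checking: Integrate(2) before QA(3); Spec(1) before Integrate(2); max 1 per slot (cap 1).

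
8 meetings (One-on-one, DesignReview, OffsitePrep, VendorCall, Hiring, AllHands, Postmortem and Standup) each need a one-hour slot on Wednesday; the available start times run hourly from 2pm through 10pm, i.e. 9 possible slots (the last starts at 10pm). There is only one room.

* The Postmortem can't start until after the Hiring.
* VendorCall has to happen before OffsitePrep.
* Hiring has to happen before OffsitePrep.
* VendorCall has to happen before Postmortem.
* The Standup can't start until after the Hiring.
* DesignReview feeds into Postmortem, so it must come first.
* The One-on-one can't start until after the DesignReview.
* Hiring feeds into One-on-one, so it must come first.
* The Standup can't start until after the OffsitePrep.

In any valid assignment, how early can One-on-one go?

4pm

Precedence pushes One-on-one to at least 3pm.
One-on-one at 4pm is achievable: Standup -> 8pm, OffsitePrep -> 6pm, AllHands -> 9pm, One-on-one -> 4pm, VendorCall -> 5pm, Hiring -> 2pm, Postmortem -> 7pm, DesignReview -> 3pm.
Nothing earlier works — the capacity limit rule out every slot before 4pm.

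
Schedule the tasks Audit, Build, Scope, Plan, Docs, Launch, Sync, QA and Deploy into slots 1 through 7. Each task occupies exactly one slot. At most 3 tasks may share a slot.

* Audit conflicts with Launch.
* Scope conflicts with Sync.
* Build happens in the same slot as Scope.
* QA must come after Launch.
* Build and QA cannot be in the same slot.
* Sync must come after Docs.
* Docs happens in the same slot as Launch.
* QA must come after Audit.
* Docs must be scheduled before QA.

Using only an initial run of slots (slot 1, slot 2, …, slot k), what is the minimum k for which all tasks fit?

The precedence chain requires at least 2 distinct slots.
With at most 3 per slot and 9 tasks, at least 3 slots are needed.
3 works (last occupied slot: 3): for example Scope in 2, QA in 3, Sync in 3, Build in 2, Docs in 1, Audit in 2, Deploy in 3, Plan in 1, Launch in 1.

3 slots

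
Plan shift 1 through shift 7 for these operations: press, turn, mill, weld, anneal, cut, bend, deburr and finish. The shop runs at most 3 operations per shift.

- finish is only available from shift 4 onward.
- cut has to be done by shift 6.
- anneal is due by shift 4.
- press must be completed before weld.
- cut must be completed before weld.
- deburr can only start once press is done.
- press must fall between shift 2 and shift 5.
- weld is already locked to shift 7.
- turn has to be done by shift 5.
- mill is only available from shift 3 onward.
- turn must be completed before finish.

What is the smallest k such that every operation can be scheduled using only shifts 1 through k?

The precedence chain requires at least 2 distinct shifts.
With at most 3 per shift and 9 operations, at least 3 shifts are needed.
weld can't be placed before shift 7, so the schedule must run through at least shift 7.
7 works (last occupied shift: shift 7): for example deburr=shift 3, bend=shift 2, weld=shift 7, anneal=shift 1, press=shift 2, mill=shift 3, cut=shift 1, finish=shift 4, turn=shift 1.

7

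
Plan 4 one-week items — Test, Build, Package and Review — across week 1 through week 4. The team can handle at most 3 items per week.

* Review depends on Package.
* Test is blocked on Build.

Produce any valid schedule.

Test in week 2, Review in week 2, Package in week 1, Build in week 1

Checking: Package(week 1) before Review(week 2); Build(week 1) before Test(week 2); max 2 per week (cap 3).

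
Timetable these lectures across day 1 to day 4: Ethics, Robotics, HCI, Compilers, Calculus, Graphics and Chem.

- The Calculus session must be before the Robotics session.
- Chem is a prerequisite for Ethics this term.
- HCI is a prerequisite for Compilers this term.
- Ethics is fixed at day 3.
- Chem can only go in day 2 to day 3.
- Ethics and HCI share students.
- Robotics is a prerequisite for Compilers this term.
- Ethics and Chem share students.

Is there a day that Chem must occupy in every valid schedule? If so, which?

Chem's window is day 2–day 3.
Ethics is fixed at day 3, and Chem can't share a day with Ethics.
So Chem must be day 2.

day 2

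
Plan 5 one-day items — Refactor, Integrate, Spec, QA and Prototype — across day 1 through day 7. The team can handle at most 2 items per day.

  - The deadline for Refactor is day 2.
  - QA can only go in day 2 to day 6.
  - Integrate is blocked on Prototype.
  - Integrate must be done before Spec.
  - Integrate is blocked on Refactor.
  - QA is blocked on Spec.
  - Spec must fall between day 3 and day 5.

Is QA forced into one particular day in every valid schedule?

QA can be day 4 (e.g. QA in day 4, Prototype in day 1, Refactor in day 1, Integrate in day 2, Spec in day 3) or day 5 (e.g. Integrate -> day 2, QA -> day 5, Refactor -> day 1, Prototype -> day 1, Spec -> day 3).

No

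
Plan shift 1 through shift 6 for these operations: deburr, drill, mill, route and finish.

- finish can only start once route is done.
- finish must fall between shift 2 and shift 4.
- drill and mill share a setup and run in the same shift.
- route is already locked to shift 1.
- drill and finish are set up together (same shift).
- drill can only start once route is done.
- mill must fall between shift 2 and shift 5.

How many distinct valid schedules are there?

Splitting on drill: it can be shift 2 (6), shift 3 (6), shift 4 (6). Listing each branch's schedules as (deburr, mill, route, finish) by shift number:
drill=shift 2: (1,2,1,2) (2,2,1,2) (3,2,1,2) (4,2,1,2) (5,2,1,2) (6,2,1,2) — 6.
drill=shift 3: (1,3,1,3) (2,3,1,3) (3,3,1,3) (4,3,1,3) (5,3,1,3) (6,3,1,3) — 6.
drill=shift 4: (1,4,1,4) (2,4,1,4) (3,4,1,4) (4,4,1,4) (5,4,1,4) (6,4,1,4) — 6.
Summing: 6 + 6 + 6 = 18.

18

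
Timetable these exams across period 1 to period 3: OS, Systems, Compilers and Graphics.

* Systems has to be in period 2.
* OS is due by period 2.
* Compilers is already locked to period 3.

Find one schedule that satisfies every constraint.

OS=period 1; Systems=period 2; Graphics=period 1; Compilers=period 3

Checking: Systems=period 2 in [period 2,period 2]; Compilers=period 3 in [period 3,period 3]; OS=period 1 in [period 1,period 2].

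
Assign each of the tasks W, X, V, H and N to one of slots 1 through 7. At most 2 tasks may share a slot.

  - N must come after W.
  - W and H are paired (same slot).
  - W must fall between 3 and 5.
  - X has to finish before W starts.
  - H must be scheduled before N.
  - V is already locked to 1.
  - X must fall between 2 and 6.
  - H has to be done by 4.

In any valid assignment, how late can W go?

4

W is available from 3; W's own window allows nothing later than 5; W must be in the same slot as H, which can't be after 4, so W is at most 4.
W at 4 is achievable: N=5; W=4; H=4; V=1; X=2.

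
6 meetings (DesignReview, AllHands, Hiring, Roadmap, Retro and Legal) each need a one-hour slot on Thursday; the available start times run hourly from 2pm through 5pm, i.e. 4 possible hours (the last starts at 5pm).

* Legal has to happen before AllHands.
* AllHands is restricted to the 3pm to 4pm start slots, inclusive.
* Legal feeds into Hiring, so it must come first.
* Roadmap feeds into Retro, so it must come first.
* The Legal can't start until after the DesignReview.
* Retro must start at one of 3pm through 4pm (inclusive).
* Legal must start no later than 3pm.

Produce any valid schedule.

Retro in 3pm; AllHands in 4pm; Legal in 3pm; Roadmap in 2pm; DesignReview in 2pm; Hiring in 4pm

Checking: DesignReview(2pm) before Legal(3pm); Legal(3pm) before Hiring(4pm); Roadmap(2pm) before Retro(3pm); Legal(3pm) before AllHands(4pm); Retro=3pm in [3pm,4pm]; AllHands=4pm in [3pm,4pm]; Legal=3pm in [2pm,3pm].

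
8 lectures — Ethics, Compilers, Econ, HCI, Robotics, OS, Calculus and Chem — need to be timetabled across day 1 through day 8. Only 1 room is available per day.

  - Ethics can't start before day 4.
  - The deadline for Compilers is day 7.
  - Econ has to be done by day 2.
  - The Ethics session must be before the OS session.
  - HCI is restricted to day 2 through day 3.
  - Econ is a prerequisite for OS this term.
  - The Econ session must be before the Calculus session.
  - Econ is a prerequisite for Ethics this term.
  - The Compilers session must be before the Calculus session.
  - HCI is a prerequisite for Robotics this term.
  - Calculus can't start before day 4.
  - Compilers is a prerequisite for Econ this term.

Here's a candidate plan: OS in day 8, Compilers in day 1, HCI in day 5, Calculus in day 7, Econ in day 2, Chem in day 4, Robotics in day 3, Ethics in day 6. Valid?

Compilers is a prerequisite for Econ this term — holds.
Econ has to be done by day 2 — holds.
HCI is a prerequisite for Robotics this term — violated.
The deadline for Compilers is day 7 — holds.
The Econ session must be before the Calculus session — holds.
Only 1 room is available per day — holds.
Econ is a prerequisite for Ethics this term — holds.
Econ is a prerequisite for OS this term — holds.
Ethics can't start before day 4 — holds.
Calculus can't start before day 4 — holds.
HCI is restricted to day 2 through day 3 — violated.
The Ethics session must be before the OS session — holds.
The Compilers session must be before the Calculus session — holds.

No — it violates: HCI is a prerequisite for Robotics this term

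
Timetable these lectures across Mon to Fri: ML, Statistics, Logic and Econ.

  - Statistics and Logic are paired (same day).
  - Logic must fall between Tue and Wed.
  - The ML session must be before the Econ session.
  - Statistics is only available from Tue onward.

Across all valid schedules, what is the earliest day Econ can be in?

Precedence pushes Econ to at least Tue.
Econ at Tue is achievable: Logic -> Tue; ML -> Mon; Econ -> Tue; Statistics -> Tue.

Tue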